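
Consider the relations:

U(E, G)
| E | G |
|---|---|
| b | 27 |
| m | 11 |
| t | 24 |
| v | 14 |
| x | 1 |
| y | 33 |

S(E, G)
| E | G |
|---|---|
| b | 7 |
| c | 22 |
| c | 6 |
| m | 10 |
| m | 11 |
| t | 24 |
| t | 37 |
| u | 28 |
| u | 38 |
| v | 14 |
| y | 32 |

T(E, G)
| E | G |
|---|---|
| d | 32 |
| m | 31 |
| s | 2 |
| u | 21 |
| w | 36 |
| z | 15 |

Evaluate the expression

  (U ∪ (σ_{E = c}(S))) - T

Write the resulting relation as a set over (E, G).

Apply σ_{E = c}; surviving tuples: {(c, 22), (c, 6)}
Union: {(b, 27), (m, 11), (t, 24), (v, 14), (x, 1), (y, 33)} with {(c, 22), (c, 6)} → {(b, 27), (c, 22), (c, 6), (m, 11), (t, 24), (v, 14), (x, 1), (y, 33)}
Difference: {(b, 27), (c, 22), (c, 6), (m, 11), (t, 24), (v, 14), (x, 1), (y, 33)} with {(d, 32), (m, 31), (s, 2), (u, 21), (w, 36), (z, 15)} → {(b, 27), (c, 22), (c, 6), (m, 11), (t, 24), (v, 14), (x, 1), (y, 33)}

{(b, 27), (c, 22), (c, 6), (m, 11), (t, 24), (v, 14), (x, 1), (y, 33)}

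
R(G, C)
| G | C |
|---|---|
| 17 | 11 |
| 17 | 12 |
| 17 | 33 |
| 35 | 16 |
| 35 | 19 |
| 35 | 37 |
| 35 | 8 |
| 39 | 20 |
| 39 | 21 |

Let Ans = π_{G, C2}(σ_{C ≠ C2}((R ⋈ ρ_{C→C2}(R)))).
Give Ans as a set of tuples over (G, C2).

{(17, 11), (17, 12), (17, 33), (35, 16), (35, 19), (35, 37), (35, 8), (39, 20), (39, 21)}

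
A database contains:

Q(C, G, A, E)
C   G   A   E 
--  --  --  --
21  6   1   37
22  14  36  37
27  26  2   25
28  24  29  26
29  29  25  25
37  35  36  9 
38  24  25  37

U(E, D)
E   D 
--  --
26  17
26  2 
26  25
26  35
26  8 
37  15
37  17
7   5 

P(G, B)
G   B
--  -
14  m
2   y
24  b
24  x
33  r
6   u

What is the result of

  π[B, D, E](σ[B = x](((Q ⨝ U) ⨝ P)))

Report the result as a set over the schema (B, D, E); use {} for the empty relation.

{(x, 15, 37), (x, 17, 26), (x, 17, 37), (x, 2, 26), (x, 25, 26), (x, 35, 26), (x, 8, 26)}

Q ⋈ U (natural join on E): {(21, 6, 1, 37, 15), (21, 6, 1, 37, 17), (22, 14, 36, 37, 15), (22, 14, 36, 37, 17), (28, 24, 29, 26, 17), (28, 24, 29, 26, 2), (28, 24, 29, 26, 25), (28, 24, 29, 26, 35), (28, 24, 29, 26, 8), (38, 24, 25, 37, 15), (38, 24, 25, 37, 17)}
(Q ⨝ U) ⋈ P (natural join on G): {(21, 6, 1, 37, 15, u), (21, 6, 1, 37, 17, u), (22, 14, 36, 37, 15, m), (22, 14, 36, 37, 17, m), (28, 24, 29, 26, 17, b), (28, 24, 29, 26, 17, x), (28, 24, 29, 26, 2, b), (28, 24, 29, 26, 2, x), (28, 24, 29, 26, 25, b), (28, 24, 29, 26, 25, x), (28, 24, 29, 26, 35, b), (28, 24, 29, 26, 35, x), (28, 24, 29, 26, 8, b), (28, 24, 29, 26, 8, x), (38, 24, 25, 37, 15, b), (38, 24, 25, 37, 15, x), (38, 24, 25, 37, 17, b), (38, 24, 25, 37, 17, x)}
σ[B = x]: keep tuples satisfying B = x → {(28, 24, 29, 26, 17, x), (28, 24, 29, 26, 2, x), (28, 24, 29, 26, 25, x), (28, 24, 29, 26, 35, x), (28, 24, 29, 26, 8, x), (38, 24, 25, 37, 15, x), (38, 24, 25, 37, 17, x)}
π_{B, D, E} gives {(x, 15, 37), (x, 17, 26), (x, 17, 37), (x, 2, 26), (x, 25, 26), (x, 35, 26), (x, 8, 26)}.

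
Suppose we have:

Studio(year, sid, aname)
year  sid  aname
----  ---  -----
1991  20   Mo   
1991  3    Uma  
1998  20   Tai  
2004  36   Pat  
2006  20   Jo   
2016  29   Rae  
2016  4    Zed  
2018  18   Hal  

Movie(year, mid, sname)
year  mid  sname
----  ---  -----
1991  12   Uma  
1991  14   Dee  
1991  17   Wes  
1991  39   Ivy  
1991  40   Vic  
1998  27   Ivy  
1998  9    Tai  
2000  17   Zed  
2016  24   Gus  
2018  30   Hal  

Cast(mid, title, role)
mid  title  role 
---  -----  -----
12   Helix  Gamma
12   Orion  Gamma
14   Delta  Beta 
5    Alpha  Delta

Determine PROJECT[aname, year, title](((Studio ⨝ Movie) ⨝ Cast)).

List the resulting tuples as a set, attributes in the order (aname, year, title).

{(Mo, 1991, Delta), (Mo, 1991, Helix), (Mo, 1991, Orion), (Uma, 1991, Delta), (Uma, 1991, Helix), (Uma, 1991, Orion)}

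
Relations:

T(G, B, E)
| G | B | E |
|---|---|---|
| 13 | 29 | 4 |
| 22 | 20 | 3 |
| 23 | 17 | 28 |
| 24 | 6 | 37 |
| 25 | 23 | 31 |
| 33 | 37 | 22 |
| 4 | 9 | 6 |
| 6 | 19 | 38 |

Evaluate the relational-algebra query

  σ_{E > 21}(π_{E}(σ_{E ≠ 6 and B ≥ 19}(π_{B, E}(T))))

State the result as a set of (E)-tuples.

{22, 31, 38}

π[B, E]: project onto (B, E) → {(17, 28), (19, 38), (20, 3), (23, 31), (29, 4), (37, 22), (6, 37), (9, 6)}
Apply σ_{E ≠ 6 and B ≥ 19}; surviving tuples: {(19, 38), (20, 3), (23, 31), (29, 4), (37, 22)}
π[E]: project onto (E) → {22, 3, 31, 38, 4}
Apply σ_{E > 21}; surviving tuples: {22, 31, 38}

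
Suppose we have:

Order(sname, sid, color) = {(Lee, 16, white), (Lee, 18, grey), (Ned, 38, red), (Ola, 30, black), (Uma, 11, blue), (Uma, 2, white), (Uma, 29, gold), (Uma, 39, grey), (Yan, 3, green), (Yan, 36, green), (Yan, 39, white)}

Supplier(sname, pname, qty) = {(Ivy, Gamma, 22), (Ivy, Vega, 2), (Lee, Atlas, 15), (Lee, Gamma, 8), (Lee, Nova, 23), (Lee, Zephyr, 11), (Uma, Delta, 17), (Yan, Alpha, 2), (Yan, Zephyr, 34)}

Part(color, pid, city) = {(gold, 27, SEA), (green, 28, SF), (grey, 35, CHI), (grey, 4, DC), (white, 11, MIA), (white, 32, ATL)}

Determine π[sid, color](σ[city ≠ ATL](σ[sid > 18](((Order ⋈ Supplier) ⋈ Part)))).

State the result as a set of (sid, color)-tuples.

{(29, gold), (36, green), (39, grey), (39, white)}

Joining Order and Supplier on sname yields {(Lee, 16, white, Atlas, 15), (Lee, 16, white, Gamma, 8), (Lee, 16, white, Nova, 23), (Lee, 16, white, Zephyr, 11), (Lee, 18, grey, Atlas, 15), (Lee, 18, grey, Gamma, 8), (Lee, 18, grey, Nova, 23), (Lee, 18, grey, Zephyr, 11), (Uma, 11, blue, Delta, 17), (Uma, 2, white, Delta, 17), (Uma, 29, gold, Delta, 17), (Uma, 39, grey, Delta, 17), (Yan, 3, green, Alpha, 2), (Yan, 3, green, Zephyr, 34), (Yan, 36, green, Alpha, 2), (Yan, 36, green, Zephyr, 34), (Yan, 39, white, Alpha, 2), (Yan, 39, white, Zephyr, 34)}.
Joining (Order ⋈ Supplier) and Part on color yields {(Lee, 16, white, Atlas, 15, 11, MIA), (Lee, 16, white, Atlas, 15, 32, ATL), (Lee, 16, white, Gamma, 8, 11, MIA), (Lee, 16, white, Gamma, 8, 32, ATL), (Lee, 16, white, Nova, 23, 11, MIA), (Lee, 16, white, Nova, 23, 32, ATL), (Lee, 16, white, Zephyr, 11, 11, MIA), (Lee, 16, white, Zephyr, 11, 32, ATL), (Lee, 18, grey, Atlas, 15, 35, CHI), (Lee, 18, grey, Atlas, 15, 4, DC), (Lee, 18, grey, Gamma, 8, 35, CHI), (Lee, 18, grey, Gamma, 8, 4, DC), (Lee, 18, grey, Nova, 23, 35, CHI), (Lee, 18, grey, Nova, 23, 4, DC), (Lee, 18, grey, Zephyr, 11, 35, CHI), (Lee, 18, grey, Zephyr, 11, 4, DC), (Uma, 2, white, Delta, 17, 11, MIA), (Uma, 2, white, Delta, 17, 32, ATL), (Uma, 29, gold, Delta, 17, 27, SEA), (Uma, 39, grey, Delta, 17, 35, CHI), (Uma, 39, grey, Delta, 17, 4, DC), (Yan, 3, green, Alpha, 2, 28, SF), (Yan, 3, green, Zephyr, 34, 28, SF), (Yan, 36, green, Alpha, 2, 28, SF), (Yan, 36, green, Zephyr, 34, 28, SF), (Yan, 39, white, Alpha, 2, 11, MIA), (Yan, 39, white, Alpha, 2, 32, ATL), (Yan, 39, white, Zephyr, 34, 11, MIA), (Yan, 39, white, Zephyr, 34, 32, ATL)}.
Apply σ_{sid > 18}; surviving tuples: {(Uma, 29, gold, Delta, 17, 27, SEA), (Uma, 39, grey, Delta, 17, 35, CHI), (Uma, 39, grey, Delta, 17, 4, DC), (Yan, 36, green, Alpha, 2, 28, SF), (Yan, 36, green, Zephyr, 34, 28, SF), (Yan, 39, white, Alpha, 2, 11, MIA), (Yan, 39, white, Alpha, 2, 32, ATL), (Yan, 39, white, Zephyr, 34, 11, MIA), (Yan, 39, white, Zephyr, 34, 32, ATL)}
Apply σ_{city ≠ ATL}; surviving tuples: {(Uma, 29, gold, Delta, 17, 27, SEA), (Uma, 39, grey, Delta, 17, 35, CHI), (Uma, 39, grey, Delta, 17, 4, DC), (Yan, 36, green, Alpha, 2, 28, SF), (Yan, 36, green, Zephyr, 34, 28, SF), (Yan, 39, white, Alpha, 2, 11, MIA), (Yan, 39, white, Zephyr, 34, 11, MIA)}
Keep only column(s) sid, color (3 duplicate(s) eliminated): {(29, gold), (36, green), (39, grey), (39, white)}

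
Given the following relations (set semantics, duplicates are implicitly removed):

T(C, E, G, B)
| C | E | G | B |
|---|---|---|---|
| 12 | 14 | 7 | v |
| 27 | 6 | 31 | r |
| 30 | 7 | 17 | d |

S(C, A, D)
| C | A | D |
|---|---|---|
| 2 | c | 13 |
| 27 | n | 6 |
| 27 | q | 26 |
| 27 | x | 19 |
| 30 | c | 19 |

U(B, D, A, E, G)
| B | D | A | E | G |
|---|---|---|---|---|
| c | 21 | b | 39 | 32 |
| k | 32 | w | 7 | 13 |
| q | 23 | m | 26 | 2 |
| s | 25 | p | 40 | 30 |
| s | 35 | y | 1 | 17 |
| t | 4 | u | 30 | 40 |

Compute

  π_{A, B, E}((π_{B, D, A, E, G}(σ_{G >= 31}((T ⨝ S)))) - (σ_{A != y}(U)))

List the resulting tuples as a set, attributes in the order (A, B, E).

{(n, r, 6), (q, r, 6), (x, r, 6)}

Joining T and S on C yields {(27, 6, 31, r, n, 6), (27, 6, 31, r, q, 26), (27, 6, 31, r, x, 19), (30, 7, 17, d, c, 19)}.
Apply σ_{G >= 31}; surviving tuples: {(27, 6, 31, r, n, 6), (27, 6, 31, r, q, 26), (27, 6, 31, r, x, 19)}
π_{B, D, A, E, G} gives {(r, 19, x, 6, 31), (r, 26, q, 6, 31), (r, 6, n, 6, 31)}.
Apply σ_{A != y}; surviving tuples: {(c, 21, b, 39, 32), (k, 32, w, 7, 13), (q, 23, m, 26, 2), (s, 25, p, 40, 30), (t, 4, u, 30, 40)}
Difference: {(r, 19, x, 6, 31), (r, 26, q, 6, 31), (r, 6, n, 6, 31)} with {(c, 21, b, 39, 32), (k, 32, w, 7, 13), (q, 23, m, 26, 2), (s, 25, p, 40, 30), (t, 4, u, 30, 40)} → {(r, 19, x, 6, 31), (r, 26, q, 6, 31), (r, 6, n, 6, 31)}
π_{A, B, E} gives {(n, r, 6), (q, r, 6), (x, r, 6)}.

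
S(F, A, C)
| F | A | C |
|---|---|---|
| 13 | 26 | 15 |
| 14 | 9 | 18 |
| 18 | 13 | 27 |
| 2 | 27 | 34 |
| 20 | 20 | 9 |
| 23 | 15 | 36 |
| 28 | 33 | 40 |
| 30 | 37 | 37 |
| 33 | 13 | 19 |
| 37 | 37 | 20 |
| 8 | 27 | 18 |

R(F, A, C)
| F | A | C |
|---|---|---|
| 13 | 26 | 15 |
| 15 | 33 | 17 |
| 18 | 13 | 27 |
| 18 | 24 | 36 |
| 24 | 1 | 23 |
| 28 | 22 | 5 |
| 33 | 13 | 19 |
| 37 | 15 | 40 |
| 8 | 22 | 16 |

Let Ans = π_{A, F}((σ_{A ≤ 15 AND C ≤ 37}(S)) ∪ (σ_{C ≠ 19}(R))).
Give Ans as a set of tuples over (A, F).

{(1, 24), (13, 18), (13, 33), (15, 23), (15, 37), (22, 28), (22, 8), (24, 18), (26, 13), (33, 15), (9, 14)}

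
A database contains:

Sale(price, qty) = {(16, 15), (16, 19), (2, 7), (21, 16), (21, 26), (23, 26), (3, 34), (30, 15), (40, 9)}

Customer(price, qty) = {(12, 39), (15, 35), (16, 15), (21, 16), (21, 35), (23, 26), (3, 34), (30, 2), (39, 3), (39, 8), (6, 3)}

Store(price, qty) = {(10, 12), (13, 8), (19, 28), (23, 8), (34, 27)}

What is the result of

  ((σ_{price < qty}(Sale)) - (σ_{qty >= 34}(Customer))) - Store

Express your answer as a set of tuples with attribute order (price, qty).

{(16, 19), (2, 7), (21, 26), (23, 26)}

Selection price < qty: {(16, 19), (2, 7), (21, 26), (23, 26), (3, 34)}
Selection qty >= 34: {(12, 39), (15, 35), (21, 35), (3, 34)}
Difference: {(16, 19), (2, 7), (21, 26), (23, 26), (3, 34)} with {(12, 39), (15, 35), (21, 35), (3, 34)} → {(16, 19), (2, 7), (21, 26), (23, 26)}
Difference: {(16, 19), (2, 7), (21, 26), (23, 26)} with {(10, 12), (13, 8), (19, 28), (23, 8), (34, 27)} → {(16, 19), (2, 7), (21, 26), (23, 26)}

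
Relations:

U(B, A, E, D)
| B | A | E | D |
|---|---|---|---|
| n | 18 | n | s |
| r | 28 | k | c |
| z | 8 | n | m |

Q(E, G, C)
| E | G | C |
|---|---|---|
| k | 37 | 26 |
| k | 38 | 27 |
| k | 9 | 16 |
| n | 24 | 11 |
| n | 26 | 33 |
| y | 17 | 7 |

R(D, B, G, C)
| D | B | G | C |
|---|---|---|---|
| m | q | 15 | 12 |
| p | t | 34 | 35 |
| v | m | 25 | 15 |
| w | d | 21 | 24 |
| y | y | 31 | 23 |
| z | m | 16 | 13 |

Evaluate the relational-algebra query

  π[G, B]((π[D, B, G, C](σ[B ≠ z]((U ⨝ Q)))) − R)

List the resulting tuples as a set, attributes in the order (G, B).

Natural join on E: {(n, 18, n, s, 24, 11), (n, 18, n, s, 26, 33), (r, 28, k, c, 37, 26), (r, 28, k, c, 38, 27), (r, 28, k, c, 9, 16), (z, 8, n, m, 24, 11), (z, 8, n, m, 26, 33)}
Filtering on B ≠ z leaves {(n, 18, n, s, 24, 11), (n, 18, n, s, 26, 33), (r, 28, k, c, 37, 26), (r, 28, k, c, 38, 27), (r, 28, k, c, 9, 16)}.
π[D, B, G, C]: project onto (D, B, G, C) → {(c, r, 37, 26), (c, r, 38, 27), (c, r, 9, 16), (s, n, 24, 11), (s, n, 26, 33)}
Difference: {(c, r, 37, 26), (c, r, 38, 27), (c, r, 9, 16), (s, n, 24, 11), (s, n, 26, 33)} with {(m, q, 15, 12), (p, t, 34, 35), (v, m, 25, 15), (w, d, 21, 24), (y, y, 31, 23), (z, m, 16, 13)} → {(c, r, 37, 26), (c, r, 38, 27), (c, r, 9, 16), (s, n, 24, 11), (s, n, 26, 33)}
π[G, B]: project onto (G, B) → {(24, n), (26, n), (37, r), (38, r), (9, r)}

{(24, n), (26, n), (37, r), (38, r), (9, r)}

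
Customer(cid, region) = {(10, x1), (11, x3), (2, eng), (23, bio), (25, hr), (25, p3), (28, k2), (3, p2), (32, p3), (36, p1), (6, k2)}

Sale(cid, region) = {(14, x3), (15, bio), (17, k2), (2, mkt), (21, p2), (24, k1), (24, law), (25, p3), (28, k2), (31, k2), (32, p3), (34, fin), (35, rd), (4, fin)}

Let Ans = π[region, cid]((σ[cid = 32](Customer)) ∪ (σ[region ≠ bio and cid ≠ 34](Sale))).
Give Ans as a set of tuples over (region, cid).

{(fin, 4), (k1, 24), (k2, 17), (k2, 28), (k2, 31), (law, 24), (mkt, 2), (p2, 21), (p3, 25), (p3, 32), (rd, 35), (x3, 14)}

Apply σ_{cid = 32}; surviving tuples: {(32, p3)}
Apply σ_{region ≠ bio and cid ≠ 34}; surviving tuples: {(14, x3), (17, k2), (2, mkt), (21, p2), (24, k1), (24, law), (25, p3), (28, k2), (31, k2), (32, p3), (35, rd), (4, fin)}
Union: {(32, p3)} with {(14, x3), (17, k2), (2, mkt), (21, p2), (24, k1), (24, law), (25, p3), (28, k2), (31, k2), (32, p3), (35, rd), (4, fin)} → {(14, x3), (17, k2), (2, mkt), (21, p2), (24, k1), (24, law), (25, p3), (28, k2), (31, k2), (32, p3), (35, rd), (4, fin)}
Keep only column(s) region, cid: {(fin, 4), (k1, 24), (k2, 17), (k2, 28), (k2, 31), (law, 24), (mkt, 2), (p2, 21), (p3, 25), (p3, 32), (rd, 35), (x3, 14)}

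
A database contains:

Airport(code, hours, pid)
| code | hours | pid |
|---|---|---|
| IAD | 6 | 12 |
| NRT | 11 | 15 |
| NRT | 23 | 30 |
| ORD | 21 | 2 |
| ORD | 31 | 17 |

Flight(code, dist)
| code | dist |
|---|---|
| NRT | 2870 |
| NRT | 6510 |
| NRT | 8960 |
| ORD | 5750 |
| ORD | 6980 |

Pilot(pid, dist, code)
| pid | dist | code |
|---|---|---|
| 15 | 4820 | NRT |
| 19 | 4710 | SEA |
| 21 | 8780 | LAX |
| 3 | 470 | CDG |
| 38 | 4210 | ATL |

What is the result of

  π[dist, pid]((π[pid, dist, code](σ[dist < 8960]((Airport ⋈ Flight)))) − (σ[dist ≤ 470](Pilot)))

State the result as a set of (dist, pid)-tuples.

{(2870, 15), (2870, 30), (5750, 17), (5750, 2), (6510, 15), (6510, 30), (6980, 17), (6980, 2)}

Airport ⋈ Flight (natural join on code): {(NRT, 11, 15, 2870), (NRT, 11, 15, 6510), (NRT, 11, 15, 8960), (NRT, 23, 30, 2870), (NRT, 23, 30, 6510), (NRT, 23, 30, 8960), (ORD, 21, 2, 5750), (ORD, 21, 2, 6980), (ORD, 31, 17, 5750), (ORD, 31, 17, 6980)}
σ[dist < 8960]: keep tuples satisfying dist < 8960 → {(NRT, 11, 15, 2870), (NRT, 11, 15, 6510), (NRT, 23, 30, 2870), (NRT, 23, 30, 6510), (ORD, 21, 2, 5750), (ORD, 21, 2, 6980), (ORD, 31, 17, 5750), (ORD, 31, 17, 6980)}
Projecting to pid, dist, code: {(15, 2870, NRT), (15, 6510, NRT), (17, 5750, ORD), (17, 6980, ORD), (2, 5750, ORD), (2, 6980, ORD), (30, 2870, NRT), (30, 6510, NRT)}
σ[dist ≤ 470]: keep tuples satisfying dist ≤ 470 → {(3, 470, CDG)}
Difference: {(15, 2870, NRT), (15, 6510, NRT), (17, 5750, ORD), (17, 6980, ORD), (2, 5750, ORD), (2, 6980, ORD), (30, 2870, NRT), (30, 6510, NRT)} with {(3, 470, CDG)} → {(15, 2870, NRT), (15, 6510, NRT), (17, 5750, ORD), (17, 6980, ORD), (2, 5750, ORD), (2, 6980, ORD), (30, 2870, NRT), (30, 6510, NRT)}
Projecting to dist, pid: {(2870, 15), (2870, 30), (5750, 17), (5750, 2), (6510, 15), (6510, 30), (6980, 17), (6980, 2)}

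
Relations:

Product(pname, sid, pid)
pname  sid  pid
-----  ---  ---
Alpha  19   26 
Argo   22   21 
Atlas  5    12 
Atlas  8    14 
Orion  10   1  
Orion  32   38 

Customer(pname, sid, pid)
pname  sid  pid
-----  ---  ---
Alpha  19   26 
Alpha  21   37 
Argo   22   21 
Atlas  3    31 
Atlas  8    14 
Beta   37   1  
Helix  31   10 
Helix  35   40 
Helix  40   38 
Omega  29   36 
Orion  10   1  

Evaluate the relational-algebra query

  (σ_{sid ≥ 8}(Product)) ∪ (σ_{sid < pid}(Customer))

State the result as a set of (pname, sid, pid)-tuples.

Apply σ_{sid ≥ 8}; surviving tuples: {(Alpha, 19, 26), (Argo, 22, 21), (Atlas, 8, 14), (Orion, 10, 1), (Orion, 32, 38)}
Apply σ_{sid < pid}; surviving tuples: {(Alpha, 19, 26), (Alpha, 21, 37), (Atlas, 3, 31), (Atlas, 8, 14), (Helix, 35, 40), (Omega, 29, 36)}
Set union of the two operands is {(Alpha, 19, 26), (Alpha, 21, 37), (Argo, 22, 21), (Atlas, 3, 31), (Atlas, 8, 14), (Helix, 35, 40), (Omega, 29, 36), (Orion, 10, 1), (Orion, 32, 38)}.

{(Alpha, 19, 26), (Alpha, 21, 37), (Argo, 22, 21), (Atlas, 3, 31), (Atlas, 8, 14), (Helix, 35, 40), (Omega, 29, 36), (Orion, 10, 1), (Orion, 32, 38)}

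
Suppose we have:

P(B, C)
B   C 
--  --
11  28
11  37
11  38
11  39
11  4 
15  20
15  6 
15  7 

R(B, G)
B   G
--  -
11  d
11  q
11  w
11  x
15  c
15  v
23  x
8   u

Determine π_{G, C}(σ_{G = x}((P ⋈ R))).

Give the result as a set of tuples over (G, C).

{(x, 28), (x, 37), (x, 38), (x, 39), (x, 4)}

P ⋈ R (natural join on B): {(11, 28, d), (11, 28, q), (11, 28, w), (11, 28, x), (11, 37, d), (11, 37, q), (11, 37, w), (11, 37, x), (11, 38, d), (11, 38, q), (11, 38, w), (11, 38, x), (11, 39, d), (11, 39, q), (11, 39, w), (11, 39, x), (11, 4, d), (11, 4, q), (11, 4, w), (11, 4, x), (15, 20, c), (15, 20, v), (15, 6, c), (15, 6, v), (15, 7, c), (15, 7, v)}
Apply σ_{G = x}; surviving tuples: {(11, 28, x), (11, 37, x), (11, 38, x), (11, 39, x), (11, 4, x)}
π[G, C]: project onto (G, C) → {(x, 28), (x, 37), (x, 38), (x, 39), (x, 4)}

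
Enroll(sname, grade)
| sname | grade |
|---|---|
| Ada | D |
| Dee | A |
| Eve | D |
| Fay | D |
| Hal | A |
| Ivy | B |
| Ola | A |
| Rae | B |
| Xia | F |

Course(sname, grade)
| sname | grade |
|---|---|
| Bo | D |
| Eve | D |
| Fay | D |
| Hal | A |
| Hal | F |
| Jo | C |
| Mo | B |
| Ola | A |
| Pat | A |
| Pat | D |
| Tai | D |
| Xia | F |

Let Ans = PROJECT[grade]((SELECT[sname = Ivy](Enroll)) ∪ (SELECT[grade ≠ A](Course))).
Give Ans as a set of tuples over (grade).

{B, C, D, F}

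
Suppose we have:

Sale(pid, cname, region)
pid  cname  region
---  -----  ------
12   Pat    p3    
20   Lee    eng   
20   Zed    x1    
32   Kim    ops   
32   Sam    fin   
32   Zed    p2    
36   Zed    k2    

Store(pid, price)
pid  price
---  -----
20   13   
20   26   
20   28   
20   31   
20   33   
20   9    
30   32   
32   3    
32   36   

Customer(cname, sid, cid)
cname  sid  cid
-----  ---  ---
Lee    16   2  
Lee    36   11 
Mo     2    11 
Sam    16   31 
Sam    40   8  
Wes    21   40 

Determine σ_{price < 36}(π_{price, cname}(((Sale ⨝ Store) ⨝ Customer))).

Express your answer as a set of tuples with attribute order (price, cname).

Joining Sale and Store on pid yields {(20, Lee, eng, 13), (20, Lee, eng, 26), (20, Lee, eng, 28), (20, Lee, eng, 31), (20, Lee, eng, 33), (20, Lee, eng, 9), (20, Zed, x1, 13), (20, Zed, x1, 26), (20, Zed, x1, 28), (20, Zed, x1, 31), (20, Zed, x1, 33), (20, Zed, x1, 9), (32, Kim, ops, 3), (32, Kim, ops, 36), (32, Sam, fin, 3), (32, Sam, fin, 36), (32, Zed, p2, 3), (32, Zed, p2, 36)}.
Joining (Sale ⨝ Store) and Customer on cname yields {(20, Lee, eng, 13, 16, 2), (20, Lee, eng, 13, 36, 11), (20, Lee, eng, 26, 16, 2), (20, Lee, eng, 26, 36, 11), (20, Lee, eng, 28, 16, 2), (20, Lee, eng, 28, 36, 11), (20, Lee, eng, 31, 16, 2), (20, Lee, eng, 31, 36, 11), (20, Lee, eng, 33, 16, 2), (20, Lee, eng, 33, 36, 11), (20, Lee, eng, 9, 16, 2), (20, Lee, eng, 9, 36, 11), (32, Sam, fin, 3, 16, 31), (32, Sam, fin, 3, 40, 8), (32, Sam, fin, 36, 16, 31), (32, Sam, fin, 36, 40, 8)}.
π[price, cname]: project onto (price, cname) (8 duplicate(s) eliminated) → {(13, Lee), (26, Lee), (28, Lee), (3, Sam), (31, Lee), (33, Lee), (36, Sam), (9, Lee)}
Selection price < 36: {(13, Lee), (26, Lee), (28, Lee), (3, Sam), (31, Lee), (33, Lee), (9, Lee)}

{(13, Lee), (26, Lee), (28, Lee), (3, Sam), (31, Lee), (33, Lee), (9, Lee)}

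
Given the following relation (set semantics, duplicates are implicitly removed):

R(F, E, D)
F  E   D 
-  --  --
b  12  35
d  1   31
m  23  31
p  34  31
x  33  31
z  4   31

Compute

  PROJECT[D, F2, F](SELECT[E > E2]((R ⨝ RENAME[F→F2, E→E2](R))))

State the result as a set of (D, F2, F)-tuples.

ρ[F→F2, E→E2]: schema becomes (F2, E2, D); tuples unchanged.
Joining R and RENAME[F→F2, E→E2](R) on D yields {(b, 12, 35, b, 12), (d, 1, 31, d, 1), (d, 1, 31, m, 23), (d, 1, 31, p, 34), (d, 1, 31, x, 33), (d, 1, 31, z, 4), (m, 23, 31, d, 1), (m, 23, 31, m, 23), (m, 23, 31, p, 34), (m, 23, 31, x, 33), (m, 23, 31, z, 4), (p, 34, 31, d, 1), (p, 34, 31, m, 23), (p, 34, 31, p, 34), (p, 34, 31, x, 33), (p, 34, 31, z, 4), (x, 33, 31, d, 1), (x, 33, 31, m, 23), (x, 33, 31, p, 34), (x, 33, 31, x, 33), (x, 33, 31, z, 4), (z, 4, 31, d, 1), (z, 4, 31, m, 23), (z, 4, 31, p, 34), (z, 4, 31, x, 33), (z, 4, 31, z, 4)}.
Filtering on E > E2 leaves {(m, 23, 31, d, 1), (m, 23, 31, z, 4), (p, 34, 31, d, 1), (p, 34, 31, m, 23), (p, 34, 31, x, 33), (p, 34, 31, z, 4), (x, 33, 31, d, 1), (x, 33, 31, m, 23), (x, 33, 31, z, 4), (z, 4, 31, d, 1)}.
π[D, F2, F]: project onto (D, F2, F) → {(31, d, m), (31, d, p), (31, d, x), (31, d, z), (31, m, p), (31, m, x), (31, x, p), (31, z, m), (31, z, p), (31, z, x)}

{(31, d, m), (31, d, p), (31, d, x), (31, d, z), (31, m, p), (31, m, x), (31, x, p), (31, z, m), (31, z, p), (31, z, x)}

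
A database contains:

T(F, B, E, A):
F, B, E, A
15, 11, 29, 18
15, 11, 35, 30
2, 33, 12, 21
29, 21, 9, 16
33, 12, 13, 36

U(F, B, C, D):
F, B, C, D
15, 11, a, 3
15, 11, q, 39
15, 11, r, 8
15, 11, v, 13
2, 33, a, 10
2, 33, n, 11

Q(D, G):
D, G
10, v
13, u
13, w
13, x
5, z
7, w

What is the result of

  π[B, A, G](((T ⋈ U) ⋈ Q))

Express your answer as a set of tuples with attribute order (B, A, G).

{(11, 18, u), (11, 18, w), (11, 18, x), (11, 30, u), (11, 30, w), (11, 30, x), (33, 21, v)}

Natural join on F, B: {(15, 11, 29, 18, a, 3), (15, 11, 29, 18, q, 39), (15, 11, 29, 18, r, 8), (15, 11, 29, 18, v, 13), (15, 11, 35, 30, a, 3), (15, 11, 35, 30, q, 39), (15, 11, 35, 30, r, 8), (15, 11, 35, 30, v, 13), (2, 33, 12, 21, a, 10), (2, 33, 12, 21, n, 11)}
Natural join on D: {(15, 11, 29, 18, v, 13, u), (15, 11, 29, 18, v, 13, w), (15, 11, 29, 18, v, 13, x), (15, 11, 35, 30, v, 13, u), (15, 11, 35, 30, v, 13, w), (15, 11, 35, 30, v, 13, x), (2, 33, 12, 21, a, 10, v)}
π_{B, A, G} gives {(11, 18, u), (11, 18, w), (11, 18, x), (11, 30, u), (11, 30, w), (11, 30, x), (33, 21, v)}.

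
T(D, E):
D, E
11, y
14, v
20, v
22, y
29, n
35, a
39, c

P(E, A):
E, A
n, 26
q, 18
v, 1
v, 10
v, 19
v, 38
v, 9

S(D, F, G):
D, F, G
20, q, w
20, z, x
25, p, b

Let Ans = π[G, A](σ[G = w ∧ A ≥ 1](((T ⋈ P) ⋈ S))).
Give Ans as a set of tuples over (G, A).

Joining T and P on E yields {(14, v, 1), (14, v, 10), (14, v, 19), (14, v, 38), (14, v, 9), (20, v, 1), (20, v, 10), (20, v, 19), (20, v, 38), (20, v, 9), (29, n, 26)}.
Joining (T ⋈ P) and S on D yields {(20, v, 1, q, w), (20, v, 1, z, x), (20, v, 10, q, w), (20, v, 10, z, x), (20, v, 19, q, w), (20, v, 19, z, x), (20, v, 38, q, w), (20, v, 38, z, x), (20, v, 9, q, w), (20, v, 9, z, x)}.
Apply σ_{G = w ∧ A ≥ 1}; surviving tuples: {(20, v, 1, q, w), (20, v, 10, q, w), (20, v, 19, q, w), (20, v, 38, q, w), (20, v, 9, q, w)}
π[G, A]: project onto (G, A) → {(w, 1), (w, 10), (w, 19), (w, 38), (w, 9)}

{(w, 1), (w, 10), (w, 19), (w, 38), (w, 9)}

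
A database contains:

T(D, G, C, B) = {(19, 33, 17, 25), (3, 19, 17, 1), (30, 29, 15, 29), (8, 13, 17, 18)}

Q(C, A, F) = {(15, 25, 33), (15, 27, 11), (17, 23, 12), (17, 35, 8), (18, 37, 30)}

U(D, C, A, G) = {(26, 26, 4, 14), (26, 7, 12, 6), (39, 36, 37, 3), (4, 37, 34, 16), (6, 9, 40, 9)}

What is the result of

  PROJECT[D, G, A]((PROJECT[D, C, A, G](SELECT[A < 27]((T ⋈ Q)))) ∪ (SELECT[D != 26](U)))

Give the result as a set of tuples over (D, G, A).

{(19, 33, 23), (3, 19, 23), (30, 29, 25), (39, 3, 37), (4, 16, 34), (6, 9, 40), (8, 13, 23)}

T ⋈ Q (natural join on C): {(19, 33, 17, 25, 23, 12), (19, 33, 17, 25, 35, 8), (3, 19, 17, 1, 23, 12), (3, 19, 17, 1, 35, 8), (30, 29, 15, 29, 25, 33), (30, 29, 15, 29, 27, 11), (8, 13, 17, 18, 23, 12), (8, 13, 17, 18, 35, 8)}
Filtering on A < 27 leaves {(19, 33, 17, 25, 23, 12), (3, 19, 17, 1, 23, 12), (30, 29, 15, 29, 25, 33), (8, 13, 17, 18, 23, 12)}.
Projecting to D, C, A, G: {(19, 17, 23, 33), (3, 17, 23, 19), (30, 15, 25, 29), (8, 17, 23, 13)}
Filtering on D != 26 leaves {(39, 36, 37, 3), (4, 37, 34, 16), (6, 9, 40, 9)}.
Union: {(19, 17, 23, 33), (3, 17, 23, 19), (30, 15, 25, 29), (8, 17, 23, 13)} with {(39, 36, 37, 3), (4, 37, 34, 16), (6, 9, 40, 9)} → {(19, 17, 23, 33), (3, 17, 23, 19), (30, 15, 25, 29), (39, 36, 37, 3), (4, 37, 34, 16), (6, 9, 40, 9), (8, 17, 23, 13)}
Projecting to D, G, A: {(19, 33, 23), (3, 19, 23), (30, 29, 25), (39, 3, 37), (4, 16, 34), (6, 9, 40), (8, 13, 23)}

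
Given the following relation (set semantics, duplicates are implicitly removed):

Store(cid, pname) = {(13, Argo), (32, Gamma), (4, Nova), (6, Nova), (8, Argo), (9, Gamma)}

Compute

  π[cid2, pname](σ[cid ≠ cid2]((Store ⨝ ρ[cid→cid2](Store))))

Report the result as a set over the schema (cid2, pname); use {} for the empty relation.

{(13, Argo), (32, Gamma), (4, Nova), (6, Nova), (8, Argo), (9, Gamma)}

ρ[cid→cid2]: schema becomes (cid2, pname); tuples unchanged.
Store ⋈ ρ[cid→cid2](Store) (natural join on pname): {(13, Argo, 13), (13, Argo, 8), (32, Gamma, 32), (32, Gamma, 9), (4, Nova, 4), (4, Nova, 6), (6, Nova, 4), (6, Nova, 6), (8, Argo, 13), (8, Argo, 8), (9, Gamma, 32), (9, Gamma, 9)}
Selection cid ≠ cid2: {(13, Argo, 8), (32, Gamma, 9), (4, Nova, 6), (6, Nova, 4), (8, Argo, 13), (9, Gamma, 32)}
Projecting to cid2, pname: {(13, Argo), (32, Gamma), (4, Nova), (6, Nova), (8, Argo), (9, Gamma)}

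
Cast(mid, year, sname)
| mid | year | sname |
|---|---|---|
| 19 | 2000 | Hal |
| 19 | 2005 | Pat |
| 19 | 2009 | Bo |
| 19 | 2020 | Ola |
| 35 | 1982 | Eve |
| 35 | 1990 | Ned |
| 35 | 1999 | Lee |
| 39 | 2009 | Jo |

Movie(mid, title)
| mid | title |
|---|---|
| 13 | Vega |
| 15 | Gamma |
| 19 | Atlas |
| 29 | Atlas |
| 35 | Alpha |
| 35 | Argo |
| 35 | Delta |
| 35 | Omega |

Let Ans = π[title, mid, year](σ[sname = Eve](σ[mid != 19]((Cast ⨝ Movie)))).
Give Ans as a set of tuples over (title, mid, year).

{(Alpha, 35, 1982), (Argo, 35, 1982), (Delta, 35, 1982), (Omega, 35, 1982)}

Natural join on mid: {(19, 2000, Hal, Atlas), (19, 2005, Pat, Atlas), (19, 2009, Bo, Atlas), (19, 2020, Ola, Atlas), (35, 1982, Eve, Alpha), (35, 1982, Eve, Argo), (35, 1982, Eve, Delta), (35, 1982, Eve, Omega), (35, 1990, Ned, Alpha), (35, 1990, Ned, Argo), (35, 1990, Ned, Delta), (35, 1990, Ned, Omega), (35, 1999, Lee, Alpha), (35, 1999, Lee, Argo), (35, 1999, Lee, Delta), (35, 1999, Lee, Omega)}
Selection mid != 19: {(35, 1982, Eve, Alpha), (35, 1982, Eve, Argo), (35, 1982, Eve, Delta), (35, 1982, Eve, Omega), (35, 1990, Ned, Alpha), (35, 1990, Ned, Argo), (35, 1990, Ned, Delta), (35, 1990, Ned, Omega), (35, 1999, Lee, Alpha), (35, 1999, Lee, Argo), (35, 1999, Lee, Delta), (35, 1999, Lee, Omega)}
Selection sname = Eve: {(35, 1982, Eve, Alpha), (35, 1982, Eve, Argo), (35, 1982, Eve, Delta), (35, 1982, Eve, Omega)}
Projecting to title, mid, year: {(Alpha, 35, 1982), (Argo, 35, 1982), (Delta, 35, 1982), (Omega, 35, 1982)}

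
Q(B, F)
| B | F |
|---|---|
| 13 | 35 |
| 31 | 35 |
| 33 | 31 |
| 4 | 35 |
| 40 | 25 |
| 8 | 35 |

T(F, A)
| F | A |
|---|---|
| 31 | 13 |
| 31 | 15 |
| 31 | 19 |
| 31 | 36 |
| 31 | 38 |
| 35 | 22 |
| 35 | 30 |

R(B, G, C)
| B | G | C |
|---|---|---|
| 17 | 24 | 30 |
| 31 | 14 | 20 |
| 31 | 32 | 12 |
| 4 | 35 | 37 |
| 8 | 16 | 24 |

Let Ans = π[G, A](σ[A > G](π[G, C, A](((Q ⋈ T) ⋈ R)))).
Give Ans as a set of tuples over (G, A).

Natural join on F: {(13, 35, 22), (13, 35, 30), (31, 35, 22), (31, 35, 30), (33, 31, 13), (33, 31, 15), (33, 31, 19), (33, 31, 36), (33, 31, 38), (4, 35, 22), (4, 35, 30), (8, 35, 22), (8, 35, 30)}
Natural join on B: {(31, 35, 22, 14, 20), (31, 35, 22, 32, 12), (31, 35, 30, 14, 20), (31, 35, 30, 32, 12), (4, 35, 22, 35, 37), (4, 35, 30, 35, 37), (8, 35, 22, 16, 24), (8, 35, 30, 16, 24)}
π_{G, C, A} gives {(14, 20, 22), (14, 20, 30), (16, 24, 22), (16, 24, 30), (32, 12, 22), (32, 12, 30), (35, 37, 22), (35, 37, 30)}.
σ[A > G]: keep tuples satisfying A > G → {(14, 20, 22), (14, 20, 30), (16, 24, 22), (16, 24, 30)}
π_{G, A} gives {(14, 22), (14, 30), (16, 22), (16, 30)}.

{(14, 22), (14, 30), (16, 22), (16, 30)}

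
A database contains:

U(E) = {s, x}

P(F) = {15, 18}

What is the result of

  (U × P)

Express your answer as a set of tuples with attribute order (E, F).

{(s, 15), (s, 18), (x, 15), (x, 18)}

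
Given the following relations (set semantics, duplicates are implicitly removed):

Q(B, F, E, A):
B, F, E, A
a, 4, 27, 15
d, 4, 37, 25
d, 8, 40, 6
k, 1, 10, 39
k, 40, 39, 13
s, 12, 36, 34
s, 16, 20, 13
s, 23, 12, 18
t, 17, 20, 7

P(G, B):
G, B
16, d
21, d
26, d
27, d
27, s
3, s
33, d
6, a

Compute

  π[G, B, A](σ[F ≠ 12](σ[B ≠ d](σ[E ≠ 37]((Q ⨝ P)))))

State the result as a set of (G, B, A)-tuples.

{(27, s, 13), (27, s, 18), (3, s, 13), (3, s, 18), (6, a, 15)}

Q ⋈ P (natural join on B): {(a, 4, 27, 15, 6), (d, 4, 37, 25, 16), (d, 4, 37, 25, 21), (d, 4, 37, 25, 26), (d, 4, 37, 25, 27), (d, 4, 37, 25, 33), (d, 8, 40, 6, 16), (d, 8, 40, 6, 21), (d, 8, 40, 6, 26), (d, 8, 40, 6, 27), (d, 8, 40, 6, 33), (s, 12, 36, 34, 27), (s, 12, 36, 34, 3), (s, 16, 20, 13, 27), (s, 16, 20, 13, 3), (s, 23, 12, 18, 27), (s, 23, 12, 18, 3)}
Selection E ≠ 37: {(a, 4, 27, 15, 6), (d, 8, 40, 6, 16), (d, 8, 40, 6, 21), (d, 8, 40, 6, 26), (d, 8, 40, 6, 27), (d, 8, 40, 6, 33), (s, 12, 36, 34, 27), (s, 12, 36, 34, 3), (s, 16, 20, 13, 27), (s, 16, 20, 13, 3), (s, 23, 12, 18, 27), (s, 23, 12, 18, 3)}
Selection B ≠ d: {(a, 4, 27, 15, 6), (s, 12, 36, 34, 27), (s, 12, 36, 34, 3), (s, 16, 20, 13, 27), (s, 16, 20, 13, 3), (s, 23, 12, 18, 27), (s, 23, 12, 18, 3)}
Selection F ≠ 12: {(a, 4, 27, 15, 6), (s, 16, 20, 13, 27), (s, 16, 20, 13, 3), (s, 23, 12, 18, 27), (s, 23, 12, 18, 3)}
π_{G, B, A} gives {(27, s, 13), (27, s, 18), (3, s, 13), (3, s, 18), (6, a, 15)}.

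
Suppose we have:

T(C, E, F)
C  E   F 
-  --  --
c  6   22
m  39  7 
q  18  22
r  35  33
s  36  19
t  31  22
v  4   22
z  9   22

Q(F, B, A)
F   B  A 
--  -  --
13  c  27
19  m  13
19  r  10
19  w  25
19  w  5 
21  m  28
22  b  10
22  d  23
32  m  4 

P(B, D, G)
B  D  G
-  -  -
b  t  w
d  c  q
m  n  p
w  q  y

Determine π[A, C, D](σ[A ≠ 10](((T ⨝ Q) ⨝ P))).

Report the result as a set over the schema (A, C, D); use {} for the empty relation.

Natural join on F: {(c, 6, 22, b, 10), (c, 6, 22, d, 23), (q, 18, 22, b, 10), (q, 18, 22, d, 23), (s, 36, 19, m, 13), (s, 36, 19, r, 10), (s, 36, 19, w, 25), (s, 36, 19, w, 5), (t, 31, 22, b, 10), (t, 31, 22, d, 23), (v, 4, 22, b, 10), (v, 4, 22, d, 23), (z, 9, 22, b, 10), (z, 9, 22, d, 23)}
Natural join on B: {(c, 6, 22, b, 10, t, w), (c, 6, 22, d, 23, c, q), (q, 18, 22, b, 10, t, w), (q, 18, 22, d, 23, c, q), (s, 36, 19, m, 13, n, p), (s, 36, 19, w, 25, q, y), (s, 36, 19, w, 5, q, y), (t, 31, 22, b, 10, t, w), (t, 31, 22, d, 23, c, q), (v, 4, 22, b, 10, t, w), (v, 4, 22, d, 23, c, q), (z, 9, 22, b, 10, t, w), (z, 9, 22, d, 23, c, q)}
σ[A ≠ 10]: keep tuples satisfying A ≠ 10 → {(c, 6, 22, d, 23, c, q), (q, 18, 22, d, 23, c, q), (s, 36, 19, m, 13, n, p), (s, 36, 19, w, 25, q, y), (s, 36, 19, w, 5, q, y), (t, 31, 22, d, 23, c, q), (v, 4, 22, d, 23, c, q), (z, 9, 22, d, 23, c, q)}
Keep only column(s) A, C, D: {(13, s, n), (23, c, c), (23, q, c), (23, t, c), (23, v, c), (23, z, c), (25, s, q), (5, s, q)}

{(13, s, n), (23, c, c), (23, q, c), (23, t, c), (23, v, c), (23, z, c), (25, s, q), (5, s, q)}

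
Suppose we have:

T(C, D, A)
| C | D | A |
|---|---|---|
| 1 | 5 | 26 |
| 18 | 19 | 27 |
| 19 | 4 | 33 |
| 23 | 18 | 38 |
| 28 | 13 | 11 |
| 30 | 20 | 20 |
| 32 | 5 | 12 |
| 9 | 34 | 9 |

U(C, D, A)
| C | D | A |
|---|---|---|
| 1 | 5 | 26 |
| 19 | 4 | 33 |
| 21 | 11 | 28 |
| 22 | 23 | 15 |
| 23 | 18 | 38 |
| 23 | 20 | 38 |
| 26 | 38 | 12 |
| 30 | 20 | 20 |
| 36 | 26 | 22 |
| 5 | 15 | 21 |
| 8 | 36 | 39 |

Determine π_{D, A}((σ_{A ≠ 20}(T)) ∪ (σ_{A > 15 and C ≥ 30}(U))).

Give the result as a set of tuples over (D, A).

{(13, 11), (18, 38), (19, 27), (20, 20), (26, 22), (34, 9), (4, 33), (5, 12), (5, 26)}

Apply σ_{A ≠ 20}; surviving tuples: {(1, 5, 26), (18, 19, 27), (19, 4, 33), (23, 18, 38), (28, 13, 11), (32, 5, 12), (9, 34, 9)}
Apply σ_{A > 15 and C ≥ 30}; surviving tuples: {(30, 20, 20), (36, 26, 22)}
Set union of the two operands is {(1, 5, 26), (18, 19, 27), (19, 4, 33), (23, 18, 38), (28, 13, 11), (30, 20, 20), (32, 5, 12), (36, 26, 22), (9, 34, 9)}.
Projecting to D, A: {(13, 11), (18, 38), (19, 27), (20, 20), (26, 22), (34, 9), (4, 33), (5, 12), (5, 26)}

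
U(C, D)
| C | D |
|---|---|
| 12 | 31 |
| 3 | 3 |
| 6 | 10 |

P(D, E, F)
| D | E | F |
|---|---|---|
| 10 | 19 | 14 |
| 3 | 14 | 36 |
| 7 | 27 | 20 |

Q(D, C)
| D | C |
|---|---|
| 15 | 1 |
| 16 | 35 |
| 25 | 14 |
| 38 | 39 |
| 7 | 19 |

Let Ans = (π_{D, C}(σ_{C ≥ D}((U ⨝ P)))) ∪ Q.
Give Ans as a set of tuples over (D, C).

{(15, 1), (16, 35), (25, 14), (3, 3), (38, 39), (7, 19)}

Natural join on D: {(3, 3, 14, 36), (6, 10, 19, 14)}
σ[C ≥ D]: keep tuples satisfying C ≥ D → {(3, 3, 14, 36)}
π_{D, C} gives {(3, 3)}.
Taking the union: {(15, 1), (16, 35), (25, 14), (3, 3), (38, 39), (7, 19)}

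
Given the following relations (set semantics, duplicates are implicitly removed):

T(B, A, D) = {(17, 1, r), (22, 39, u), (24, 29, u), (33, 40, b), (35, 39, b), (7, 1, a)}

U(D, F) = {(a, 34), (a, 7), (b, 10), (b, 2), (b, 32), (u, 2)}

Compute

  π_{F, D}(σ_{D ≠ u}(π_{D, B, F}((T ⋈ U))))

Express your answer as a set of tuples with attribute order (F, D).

{(10, b), (2, b), (32, b), (34, a), (7, a)}

Natural join on D: {(22, 39, u, 2), (24, 29, u, 2), (33, 40, b, 10), (33, 40, b, 2), (33, 40, b, 32), (35, 39, b, 10), (35, 39, b, 2), (35, 39, b, 32), (7, 1, a, 34), (7, 1, a, 7)}
π[D, B, F]: project onto (D, B, F) → {(a, 7, 34), (a, 7, 7), (b, 33, 10), (b, 33, 2), (b, 33, 32), (b, 35, 10), (b, 35, 2), (b, 35, 32), (u, 22, 2), (u, 24, 2)}
Filtering on D ≠ u leaves {(a, 7, 34), (a, 7, 7), (b, 33, 10), (b, 33, 2), (b, 33, 32), (b, 35, 10), (b, 35, 2), (b, 35, 32)}.
π[F, D]: project onto (F, D) (3 duplicate(s) eliminated) → {(10, b), (2, b), (32, b), (34, a), (7, a)}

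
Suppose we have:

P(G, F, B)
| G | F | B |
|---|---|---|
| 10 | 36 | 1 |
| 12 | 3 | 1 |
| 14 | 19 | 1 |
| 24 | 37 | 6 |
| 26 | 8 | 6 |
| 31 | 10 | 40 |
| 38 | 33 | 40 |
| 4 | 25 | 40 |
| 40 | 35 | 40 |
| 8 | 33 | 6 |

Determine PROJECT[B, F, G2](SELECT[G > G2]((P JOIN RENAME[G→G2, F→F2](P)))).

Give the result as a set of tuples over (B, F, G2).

ρ[G→G2, F→F2]: schema becomes (G2, F2, B); tuples unchanged.
Joining P and RENAME[G→G2, F→F2](P) on B yields {(10, 36, 1, 10, 36), (10, 36, 1, 12, 3), (10, 36, 1, 14, 19), (12, 3, 1, 10, 36), (12, 3, 1, 12, 3), (12, 3, 1, 14, 19), (14, 19, 1, 10, 36), (14, 19, 1, 12, 3), (14, 19, 1, 14, 19), (24, 37, 6, 24, 37), (24, 37, 6, 26, 8), (24, 37, 6, 8, 33), (26, 8, 6, 24, 37), (26, 8, 6, 26, 8), (26, 8, 6, 8, 33), (31, 10, 40, 31, 10), (31, 10, 40, 38, 33), (31, 10, 40, 4, 25), (31, 10, 40, 40, 35), (38, 33, 40, 31, 10), (38, 33, 40, 38, 33), (38, 33, 40, 4, 25), (38, 33, 40, 40, 35), (4, 25, 40, 31, 10), (4, 25, 40, 38, 33), (4, 25, 40, 4, 25), (4, 25, 40, 40, 35), (40, 35, 40, 31, 10), (40, 35, 40, 38, 33), (40, 35, 40, 4, 25), (40, 35, 40, 40, 35), (8, 33, 6, 24, 37), (8, 33, 6, 26, 8), (8, 33, 6, 8, 33)}.
σ[G > G2]: keep tuples satisfying G > G2 → {(12, 3, 1, 10, 36), (14, 19, 1, 10, 36), (14, 19, 1, 12, 3), (24, 37, 6, 8, 33), (26, 8, 6, 24, 37), (26, 8, 6, 8, 33), (31, 10, 40, 4, 25), (38, 33, 40, 31, 10), (38, 33, 40, 4, 25), (40, 35, 40, 31, 10), (40, 35, 40, 38, 33), (40, 35, 40, 4, 25)}
π[B, F, G2]: project onto (B, F, G2) → {(1, 19, 10), (1, 19, 12), (1, 3, 10), (40, 10, 4), (40, 33, 31), (40, 33, 4), (40, 35, 31), (40, 35, 38), (40, 35, 4), (6, 37, 8), (6, 8, 24), (6, 8, 8)}

{(1, 19, 10), (1, 19, 12), (1, 3, 10), (40, 10, 4), (40, 33, 31), (40, 33, 4), (40, 35, 31), (40, 35, 38), (40, 35, 4), (6, 37, 8), (6, 8, 24), (6, 8, 8)}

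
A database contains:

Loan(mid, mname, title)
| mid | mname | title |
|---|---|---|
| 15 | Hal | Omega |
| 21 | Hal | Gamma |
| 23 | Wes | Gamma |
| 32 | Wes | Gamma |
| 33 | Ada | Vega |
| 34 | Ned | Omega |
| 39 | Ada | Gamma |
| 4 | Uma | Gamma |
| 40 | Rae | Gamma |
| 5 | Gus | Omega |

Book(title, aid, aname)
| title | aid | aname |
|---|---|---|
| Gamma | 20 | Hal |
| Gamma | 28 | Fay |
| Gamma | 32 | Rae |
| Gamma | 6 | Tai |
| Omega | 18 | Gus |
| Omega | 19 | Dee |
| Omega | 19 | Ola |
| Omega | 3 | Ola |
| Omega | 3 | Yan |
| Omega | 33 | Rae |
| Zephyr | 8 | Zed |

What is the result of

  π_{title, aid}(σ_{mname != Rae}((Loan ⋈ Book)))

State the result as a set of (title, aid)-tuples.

Joining Loan and Book on title yields {(15, Hal, Omega, 18, Gus), (15, Hal, Omega, 19, Dee), (15, Hal, Omega, 19, Ola), (15, Hal, Omega, 3, Ola), (15, Hal, Omega, 3, Yan), (15, Hal, Omega, 33, Rae), (21, Hal, Gamma, 20, Hal), (21, Hal, Gamma, 28, Fay), (21, Hal, Gamma, 32, Rae), (21, Hal, Gamma, 6, Tai), (23, Wes, Gamma, 20, Hal), (23, Wes, Gamma, 28, Fay), (23, Wes, Gamma, 32, Rae), (23, Wes, Gamma, 6, Tai), (32, Wes, Gamma, 20, Hal), (32, Wes, Gamma, 28, Fay), (32, Wes, Gamma, 32, Rae), (32, Wes, Gamma, 6, Tai), (34, Ned, Omega, 18, Gus), (34, Ned, Omega, 19, Dee), (34, Ned, Omega, 19, Ola), (34, Ned, Omega, 3, Ola), (34, Ned, Omega, 3, Yan), (34, Ned, Omega, 33, Rae), (39, Ada, Gamma, 20, Hal), (39, Ada, Gamma, 28, Fay), (39, Ada, Gamma, 32, Rae), (39, Ada, Gamma, 6, Tai), (4, Uma, Gamma, 20, Hal), (4, Uma, Gamma, 28, Fay), (4, Uma, Gamma, 32, Rae), (4, Uma, Gamma, 6, Tai), (40, Rae, Gamma, 20, Hal), (40, Rae, Gamma, 28, Fay), (40, Rae, Gamma, 32, Rae), (40, Rae, Gamma, 6, Tai), (5, Gus, Omega, 18, Gus), (5, Gus, Omega, 19, Dee), (5, Gus, Omega, 19, Ola), (5, Gus, Omega, 3, Ola), (5, Gus, Omega, 3, Yan), (5, Gus, Omega, 33, Rae)}.
Filtering on mname != Rae leaves {(15, Hal, Omega, 18, Gus), (15, Hal, Omega, 19, Dee), (15, Hal, Omega, 19, Ola), (15, Hal, Omega, 3, Ola), (15, Hal, Omega, 3, Yan), (15, Hal, Omega, 33, Rae), (21, Hal, Gamma, 20, Hal), (21, Hal, Gamma, 28, Fay), (21, Hal, Gamma, 32, Rae), (21, Hal, Gamma, 6, Tai), (23, Wes, Gamma, 20, Hal), (23, Wes, Gamma, 28, Fay), (23, Wes, Gamma, 32, Rae), (23, Wes, Gamma, 6, Tai), (32, Wes, Gamma, 20, Hal), (32, Wes, Gamma, 28, Fay), (32, Wes, Gamma, 32, Rae), (32, Wes, Gamma, 6, Tai), (34, Ned, Omega, 18, Gus), (34, Ned, Omega, 19, Dee), (34, Ned, Omega, 19, Ola), (34, Ned, Omega, 3, Ola), (34, Ned, Omega, 3, Yan), (34, Ned, Omega, 33, Rae), (39, Ada, Gamma, 20, Hal), (39, Ada, Gamma, 28, Fay), (39, Ada, Gamma, 32, Rae), (39, Ada, Gamma, 6, Tai), (4, Uma, Gamma, 20, Hal), (4, Uma, Gamma, 28, Fay), (4, Uma, Gamma, 32, Rae), (4, Uma, Gamma, 6, Tai), (5, Gus, Omega, 18, Gus), (5, Gus, Omega, 19, Dee), (5, Gus, Omega, 19, Ola), (5, Gus, Omega, 3, Ola), (5, Gus, Omega, 3, Yan), (5, Gus, Omega, 33, Rae)}.
Keep only column(s) title, aid (30 duplicate(s) eliminated): {(Gamma, 20), (Gamma, 28), (Gamma, 32), (Gamma, 6), (Omega, 18), (Omega, 19), (Omega, 3), (Omega, 33)}

{(Gamma, 20), (Gamma, 28), (Gamma, 32), (Gamma, 6), (Omega, 18), (Omega, 19), (Omega, 3), (Omega, 33)}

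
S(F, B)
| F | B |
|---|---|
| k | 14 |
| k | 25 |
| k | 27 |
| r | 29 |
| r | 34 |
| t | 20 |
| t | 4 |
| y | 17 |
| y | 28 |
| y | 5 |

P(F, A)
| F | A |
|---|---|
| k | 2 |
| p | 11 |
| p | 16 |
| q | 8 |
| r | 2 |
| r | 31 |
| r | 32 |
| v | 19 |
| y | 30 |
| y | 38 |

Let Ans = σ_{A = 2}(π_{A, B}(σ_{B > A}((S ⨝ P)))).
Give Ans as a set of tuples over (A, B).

{(2, 14), (2, 25), (2, 27), (2, 29), (2, 34)}

Joining S and P on F yields {(k, 14, 2), (k, 25, 2), (k, 27, 2), (r, 29, 2), (r, 29, 31), (r, 29, 32), (r, 34, 2), (r, 34, 31), (r, 34, 32), (y, 17, 30), (y, 17, 38), (y, 28, 30), (y, 28, 38), (y, 5, 30), (y, 5, 38)}.
σ[B > A]: keep tuples satisfying B > A → {(k, 14, 2), (k, 25, 2), (k, 27, 2), (r, 29, 2), (r, 34, 2), (r, 34, 31), (r, 34, 32)}
π[A, B]: project onto (A, B) → {(2, 14), (2, 25), (2, 27), (2, 29), (2, 34), (31, 34), (32, 34)}
σ[A = 2]: keep tuples satisfying A = 2 → {(2, 14), (2, 25), (2, 27), (2, 29), (2, 34)}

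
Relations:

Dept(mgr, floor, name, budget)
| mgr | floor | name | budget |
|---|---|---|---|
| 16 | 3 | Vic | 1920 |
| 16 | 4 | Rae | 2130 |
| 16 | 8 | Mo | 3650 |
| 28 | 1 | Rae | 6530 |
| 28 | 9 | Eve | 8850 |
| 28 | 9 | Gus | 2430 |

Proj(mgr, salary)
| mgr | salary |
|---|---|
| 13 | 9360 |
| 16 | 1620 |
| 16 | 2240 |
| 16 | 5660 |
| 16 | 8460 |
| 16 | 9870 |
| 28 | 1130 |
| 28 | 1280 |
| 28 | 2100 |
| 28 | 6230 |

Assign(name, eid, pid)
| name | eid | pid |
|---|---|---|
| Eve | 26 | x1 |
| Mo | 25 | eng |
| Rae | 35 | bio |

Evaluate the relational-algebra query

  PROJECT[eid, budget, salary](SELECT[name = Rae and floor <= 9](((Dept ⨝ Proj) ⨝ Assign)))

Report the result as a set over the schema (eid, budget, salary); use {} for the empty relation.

{(35, 2130, 1620), (35, 2130, 2240), (35, 2130, 5660), (35, 2130, 8460), (35, 2130, 9870), (35, 6530, 1130), (35, 6530, 1280), (35, 6530, 2100), (35, 6530, 6230)}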